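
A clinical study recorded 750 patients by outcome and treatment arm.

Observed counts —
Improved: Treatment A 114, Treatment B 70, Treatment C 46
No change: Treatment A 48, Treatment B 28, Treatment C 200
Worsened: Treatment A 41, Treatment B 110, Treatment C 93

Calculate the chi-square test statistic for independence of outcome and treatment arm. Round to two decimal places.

200.34

Row totals: 230, 276, 244. Column totals: 203, 208, 339. Grand total N = 750.
Expected counts (row total × column total / N):
  Improved, Treatment A: 230×203/750 = 62.253
  Improved, Treatment B: 230×208/750 = 63.787
  Improved, Treatment C: 230×339/750 = 103.960
  No change, Treatment A: 276×203/750 = 74.704
  No change, Treatment B: 276×208/750 = 76.544
  No change, Treatment C: 276×339/750 = 124.752
  Worsened, Treatment A: 244×203/750 = 66.043
  Worsened, Treatment B: 244×208/750 = 67.669
  Worsened, Treatment C: 244×339/750 = 110.288
Contributions (O − E)²/E:
  (114 − 62.253)²/62.253 = 43.0140
  (70 − 63.787)²/63.787 = 0.6052
  (46 − 103.960)²/103.960 = 32.3140
  (48 − 74.704)²/74.704 = 9.5457
  (28 − 76.544)²/76.544 = 30.7865
  (200 − 124.752)²/124.752 = 45.3881
  (41 − 66.043)²/66.043 = 9.4961
  (110 − 67.669)²/67.669 = 26.4806
  (93 − 110.288)²/110.288 = 2.7099
χ² = 43.0140 + 0.6052 + 32.3140 + 9.5457 + 30.7865 + 45.3881 + 9.4961 + 26.4806 + 2.7099 = 200.34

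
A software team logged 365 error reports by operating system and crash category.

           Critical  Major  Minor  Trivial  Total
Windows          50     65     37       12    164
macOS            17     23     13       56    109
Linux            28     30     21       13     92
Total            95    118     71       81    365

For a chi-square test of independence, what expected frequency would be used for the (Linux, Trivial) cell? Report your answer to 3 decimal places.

20.416

Row total (Linux) = 92; column total (Trivial) = 81; grand total N = 365.
Expected count = (row total × column total) / N = 92 × 81 / 365 = 20.416.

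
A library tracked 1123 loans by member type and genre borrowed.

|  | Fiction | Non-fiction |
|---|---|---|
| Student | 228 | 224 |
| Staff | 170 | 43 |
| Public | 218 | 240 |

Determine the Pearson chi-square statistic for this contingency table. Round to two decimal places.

66.87

Row totals: 452, 213, 458. Column totals: 616, 507. Grand total N = 1123.
Expected counts (row total × column total / N):
  Student, Fiction: 452×616/1123 = 247.936
  Student, Non-fiction: 452×507/1123 = 204.064
  Staff, Fiction: 213×616/1123 = 116.837
  Staff, Non-fiction: 213×507/1123 = 96.163
  Public, Fiction: 458×616/1123 = 251.227
  Public, Non-fiction: 458×507/1123 = 206.773
Contributions (O − E)²/E:
  (228 − 247.936)²/247.936 = 1.6030
  (224 − 204.064)²/204.064 = 1.9476
  (170 − 116.837)²/116.837 = 24.1902
  (43 − 96.163)²/96.163 = 29.3908
  (218 − 251.227)²/251.227 = 4.3946
  (240 − 206.773)²/206.773 = 5.3394
χ² = 1.6030 + 1.9476 + 24.1902 + 29.3908 + 4.3946 + 5.3394 = 66.87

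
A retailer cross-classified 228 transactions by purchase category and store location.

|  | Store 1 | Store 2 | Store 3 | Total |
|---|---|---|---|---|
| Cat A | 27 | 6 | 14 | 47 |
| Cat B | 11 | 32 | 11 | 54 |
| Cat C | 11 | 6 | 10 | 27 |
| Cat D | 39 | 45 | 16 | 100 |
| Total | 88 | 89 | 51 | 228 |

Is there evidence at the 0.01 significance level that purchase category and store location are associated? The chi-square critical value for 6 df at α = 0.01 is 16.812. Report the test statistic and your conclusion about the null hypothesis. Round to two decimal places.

31.51; reject H₀

Grand total N = 228.
Expected counts (row total × column total / N):
  Cat A, Store 1: 47×88/228 = 18.1404
  Cat A, Store 2: 47×89/228 = 18.3465
  Cat A, Store 3: 47×51/228 = 10.5132
  Cat B, Store 1: 54×88/228 = 20.8421
  Cat B, Store 2: 54×89/228 = 21.0789
  Cat B, Store 3: 54×51/228 = 12.0789
  Cat C, Store 1: 27×88/228 = 10.4211
  Cat C, Store 2: 27×89/228 = 10.5395
  Cat C, Store 3: 27×51/228 = 6.0395
  Cat D, Store 1: 100×88/228 = 38.5965
  Cat D, Store 2: 100×89/228 = 39.0351
  Cat D, Store 3: 100×51/228 = 22.3684
Contributions (O − E)²/E:
  (27 − 18.1404)²/18.1404 = 4.3269
  (6 − 18.3465)²/18.3465 = 8.3087
  (14 − 10.5132)²/10.5132 = 1.1564
  (11 − 20.8421)²/20.8421 = 4.6477
  (32 − 21.0789)²/21.0789 = 5.6583
  (11 − 12.0789)²/12.0789 = 0.0964
  (11 − 10.4211)²/10.4211 = 0.0322
  (6 − 10.5395)²/10.5395 = 1.9552
  (10 − 6.0395)²/6.0395 = 2.5972
  (39 − 38.5965)²/38.5965 = 0.0042
  (45 − 39.0351)²/39.0351 = 0.9115
  (16 − 22.3684)²/22.3684 = 1.8131
χ² = 4.3269 + 8.3087 + 1.1564 + 4.6477 + 5.6583 + 0.0964 + 0.0322 + 1.9552 + 2.5972 + 0.0042 + 0.9115 + 1.8131 = 31.51
df = (4−1)(3−1) = 6. Since 31.51 > 16.812, reject the null hypothesis of independence at α = 0.01.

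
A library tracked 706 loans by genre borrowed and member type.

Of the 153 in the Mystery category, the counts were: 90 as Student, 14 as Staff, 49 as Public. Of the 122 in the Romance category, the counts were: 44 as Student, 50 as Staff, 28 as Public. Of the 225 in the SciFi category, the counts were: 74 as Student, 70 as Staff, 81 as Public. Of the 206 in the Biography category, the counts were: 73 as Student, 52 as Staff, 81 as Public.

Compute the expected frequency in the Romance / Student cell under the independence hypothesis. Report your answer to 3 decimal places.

48.558

Row total (Romance) = 122; column total (Student) = 281; grand total N = 706.
Expected count = (row total × column total) / N = 122 × 281 / 706 = 48.558.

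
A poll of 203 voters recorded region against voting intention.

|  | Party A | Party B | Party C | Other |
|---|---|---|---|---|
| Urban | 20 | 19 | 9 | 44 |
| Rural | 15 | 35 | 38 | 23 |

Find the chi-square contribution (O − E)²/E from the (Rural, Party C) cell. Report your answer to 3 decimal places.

5.887

Row total (Rural) = 111; column total (Party C) = 47; N = 203.
Expected count E = 111 × 47 / 203 = 25.6995.
Contribution = (O − E)²/E = (38 − 25.6995)² / 25.6995 = 5.887.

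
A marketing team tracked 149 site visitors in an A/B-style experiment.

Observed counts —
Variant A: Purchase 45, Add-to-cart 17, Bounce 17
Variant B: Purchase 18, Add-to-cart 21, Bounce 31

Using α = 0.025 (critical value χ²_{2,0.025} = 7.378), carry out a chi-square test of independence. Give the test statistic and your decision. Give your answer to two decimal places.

15.59; reject H₀

Row totals: 79, 70. Column totals: 63, 38, 48. Grand total N = 149.
Expected counts (row total × column total / N):
  Variant A, Purchase: 79×63/149 = 33.4027
  Variant A, Add-to-cart: 79×38/149 = 20.1477
  Variant A, Bounce: 79×48/149 = 25.4497
  Variant B, Purchase: 70×63/149 = 29.5973
  Variant B, Add-to-cart: 70×38/149 = 17.8523
  Variant B, Bounce: 70×48/149 = 22.5503
Contributions (O − E)²/E:
  (45 − 33.4027)²/33.4027 = 4.0265
  (17 − 20.1477)²/20.1477 = 0.4918
  (17 − 25.4497)²/25.4497 = 2.8054
  (18 − 29.5973)²/29.5973 = 4.5442
  (21 − 17.8523)²/17.8523 = 0.5550
  (31 − 22.5503)²/22.5503 = 3.1661
χ² = 4.0265 + 0.4918 + 2.8054 + 4.5442 + 0.5550 + 3.1661 = 15.59
df = (2−1)(3−1) = 2. Since 15.59 > 7.378, reject the null hypothesis of independence at α = 0.025.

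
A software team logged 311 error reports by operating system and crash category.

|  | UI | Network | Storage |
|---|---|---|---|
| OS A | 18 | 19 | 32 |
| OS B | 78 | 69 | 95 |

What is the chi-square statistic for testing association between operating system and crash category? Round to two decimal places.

1.34

Row totals: 69, 242. Column totals: 96, 88, 127. Grand total N = 311.
Expected counts (row total × column total / N):
  OS A, UI: 69×96/311 = 21.299
  OS A, Network: 69×88/311 = 19.524
  OS A, Storage: 69×127/311 = 28.177
  OS B, UI: 242×96/311 = 74.701
  OS B, Network: 242×88/311 = 68.476
  OS B, Storage: 242×127/311 = 98.823
Contributions (O − E)²/E:
  (18 − 21.299)²/21.299 = 0.5110
  (19 − 19.524)²/19.524 = 0.0141
  (32 − 28.177)²/28.177 = 0.5187
  (78 − 74.701)²/74.701 = 0.1457
  (69 − 68.476)²/68.476 = 0.0040
  (95 − 98.823)²/98.823 = 0.1479
χ² = 0.5110 + 0.0141 + 0.5187 + 0.1457 + 0.0040 + 0.1479 = 1.34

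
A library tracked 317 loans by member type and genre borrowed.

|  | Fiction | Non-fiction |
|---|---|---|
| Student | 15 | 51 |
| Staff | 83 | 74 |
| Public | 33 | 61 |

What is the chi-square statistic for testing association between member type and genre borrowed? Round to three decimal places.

Row totals: 66, 157, 94. Column totals: 131, 186. Grand total N = 317.
Expected counts (row total × column total / N):
  Student, Fiction: 66×131/317 = 27.27445
  Student, Non-fiction: 66×186/317 = 38.72555
  Staff, Fiction: 157×131/317 = 64.88013
  Staff, Non-fiction: 157×186/317 = 92.11987
  Public, Fiction: 94×131/317 = 38.84543
  Public, Non-fiction: 94×186/317 = 55.15457
Contributions (O − E)²/E:
  (15 − 27.27445)²/27.27445 = 5.5239
  (51 − 38.72555)²/38.72555 = 3.8905
  (83 − 64.88013)²/64.88013 = 5.0606
  (74 − 92.11987)²/92.11987 = 3.5642
  (33 − 38.84543)²/38.84543 = 0.8796
  (61 − 55.15457)²/55.15457 = 0.6195
χ² = 5.5239 + 3.8905 + 5.0606 + 3.5642 + 0.8796 + 0.6195 = 19.538

19.538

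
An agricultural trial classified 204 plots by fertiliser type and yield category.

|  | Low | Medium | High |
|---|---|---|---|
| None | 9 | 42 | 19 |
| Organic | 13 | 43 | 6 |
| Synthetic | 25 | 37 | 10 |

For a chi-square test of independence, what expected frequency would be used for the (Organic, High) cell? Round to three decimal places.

Row total (Organic) = 62; column total (High) = 35; grand total N = 204.
Expected count = (row total × column total) / N = 62 × 35 / 204 = 10.637.

10.637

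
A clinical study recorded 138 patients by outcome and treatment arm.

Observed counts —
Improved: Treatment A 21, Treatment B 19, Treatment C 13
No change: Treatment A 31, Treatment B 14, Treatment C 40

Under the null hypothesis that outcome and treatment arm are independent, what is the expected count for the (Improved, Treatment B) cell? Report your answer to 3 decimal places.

12.674

Row total (Improved) = 53; column total (Treatment B) = 33; grand total N = 138.
Expected count = (row total × column total) / N = 53 × 33 / 138 = 12.674.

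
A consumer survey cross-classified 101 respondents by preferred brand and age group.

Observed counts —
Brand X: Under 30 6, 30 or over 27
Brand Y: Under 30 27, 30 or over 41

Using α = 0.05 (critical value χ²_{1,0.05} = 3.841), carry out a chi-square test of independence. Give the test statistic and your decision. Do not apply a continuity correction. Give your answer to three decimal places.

4.679; reject H₀

Row totals: 33, 68. Column totals: 33, 68. Grand total N = 101.
Expected counts (row total × column total / N):
  Brand X, Under 30: 33×33/101 = 10.7822
  Brand X, 30 or over: 33×68/101 = 22.2178
  Brand Y, Under 30: 68×33/101 = 22.2178
  Brand Y, 30 or over: 68×68/101 = 45.7822
Contributions (O − E)²/E:
  (6 − 10.7822)²/10.7822 = 2.1210
  (27 − 22.2178)²/22.2178 = 1.0293
  (27 − 22.2178)²/22.2178 = 1.0293
  (41 − 45.7822)²/45.7822 = 0.4995
χ² = 2.1210 + 1.0293 + 1.0293 + 0.4995 = 4.679
df = (2−1)(2−1) = 1. Since 4.679 > 3.841, reject the null hypothesis of independence at α = 0.05.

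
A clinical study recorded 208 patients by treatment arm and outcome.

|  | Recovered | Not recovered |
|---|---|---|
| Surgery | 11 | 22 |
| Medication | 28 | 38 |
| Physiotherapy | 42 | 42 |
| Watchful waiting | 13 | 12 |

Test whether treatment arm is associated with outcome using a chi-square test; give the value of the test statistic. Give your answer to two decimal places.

Row totals: 33, 66, 84, 25. Column totals: 94, 114. Grand total N = 208.
Expected counts (row total × column total / N):
  Surgery, Recovered: 33×94/208 = 14.913
  Surgery, Not recovered: 33×114/208 = 18.087
  Medication, Recovered: 66×94/208 = 29.827
  Medication, Not recovered: 66×114/208 = 36.173
  Physiotherapy, Recovered: 84×94/208 = 37.962
  Physiotherapy, Not recovered: 84×114/208 = 46.038
  Watchful waiting, Recovered: 25×94/208 = 11.298
  Watchful waiting, Not recovered: 25×114/208 = 13.702
Contributions (O − E)²/E:
  (11 − 14.913)²/14.913 = 1.0267
  (22 − 18.087)²/18.087 = 0.8466
  (28 − 29.827)²/29.827 = 0.1119
  (38 − 36.173)²/36.173 = 0.0923
  (42 − 37.962)²/37.962 = 0.4295
  (42 − 46.038)²/46.038 = 0.3542
  (13 − 11.298)²/11.298 = 0.2564
  (12 − 13.702)²/13.702 = 0.2114
χ² = 1.0267 + 0.8466 + 0.1119 + 0.0923 + 0.4295 + 0.3542 + 0.2564 + 0.2114 = 3.33

3.33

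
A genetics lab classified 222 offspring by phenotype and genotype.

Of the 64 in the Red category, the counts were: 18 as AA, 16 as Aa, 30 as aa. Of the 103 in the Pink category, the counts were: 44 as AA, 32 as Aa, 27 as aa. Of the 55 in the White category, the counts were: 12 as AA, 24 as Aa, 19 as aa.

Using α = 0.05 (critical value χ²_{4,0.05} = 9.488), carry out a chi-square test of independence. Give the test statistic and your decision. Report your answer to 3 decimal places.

Row totals: 64, 103, 55. Column totals: 74, 72, 76. Grand total N = 222.
Expected counts (row total × column total / N):
  Red, AA: 64×74/222 = 21.3333
  Red, Aa: 64×72/222 = 20.7568
  Red, aa: 64×76/222 = 21.9099
  Pink, AA: 103×74/222 = 34.3333
  Pink, Aa: 103×72/222 = 33.4054
  Pink, aa: 103×76/222 = 35.2613
  White, AA: 55×74/222 = 18.3333
  White, Aa: 55×72/222 = 17.8378
  White, aa: 55×76/222 = 18.8288
Contributions (O − E)²/E:
  (18 − 21.3333)²/21.3333 = 0.5208
  (16 − 20.7568)²/20.7568 = 1.0901
  (30 − 21.9099)²/21.9099 = 2.9872
  (44 − 34.3333)²/34.3333 = 2.7217
  (32 − 33.4054)²/33.4054 = 0.0591
  (27 − 35.2613)²/35.2613 = 1.9355
  (12 − 18.3333)²/18.3333 = 2.1879
  (24 − 17.8378)²/17.8378 = 2.1288
  (19 − 18.8288)²/18.8288 = 0.0016
χ² = 0.5208 + 1.0901 + 2.9872 + 2.7217 + 0.0591 + 1.9355 + 2.1879 + 2.1288 + 0.0016 = 13.633
df = (3−1)(3−1) = 4. Since 13.633 > 9.488, reject the null hypothesis of independence at α = 0.05.

13.633; reject H₀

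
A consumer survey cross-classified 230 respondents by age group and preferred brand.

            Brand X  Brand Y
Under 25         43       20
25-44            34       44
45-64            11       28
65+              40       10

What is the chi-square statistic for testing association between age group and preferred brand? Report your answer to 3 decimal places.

32.566

Row totals: 63, 78, 39, 50. Column totals: 128, 102. Grand total N = 230.
Expected counts (row total × column total / N):
  Under 25, Brand X: 63×128/230 = 35.0609
  Under 25, Brand Y: 63×102/230 = 27.9391
  25-44, Brand X: 78×128/230 = 43.4087
  25-44, Brand Y: 78×102/230 = 34.5913
  45-64, Brand X: 39×128/230 = 21.7043
  45-64, Brand Y: 39×102/230 = 17.2957
  65+, Brand X: 50×128/230 = 27.8261
  65+, Brand Y: 50×102/230 = 22.1739
Contributions (O − E)²/E:
  (43 − 35.0609)²/35.0609 = 1.7977
  (20 − 27.9391)²/27.9391 = 2.2560
  (34 − 43.4087)²/43.4087 = 2.0393
  (44 − 34.5913)²/34.5913 = 2.5591
  (11 − 21.7043)²/21.7043 = 5.2792
  (28 − 17.2957)²/17.2957 = 6.6249
  (40 − 27.8261)²/27.8261 = 5.3261
  (10 − 22.1739)²/22.1739 = 6.6837
χ² = 1.7977 + 2.2560 + 2.0393 + 2.5591 + 5.2792 + 6.6249 + 5.3261 + 6.6837 = 32.566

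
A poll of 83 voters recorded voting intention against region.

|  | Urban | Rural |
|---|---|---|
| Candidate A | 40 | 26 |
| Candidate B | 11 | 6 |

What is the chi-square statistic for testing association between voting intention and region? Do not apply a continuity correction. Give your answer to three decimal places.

0.096

Row totals: 66, 17. Column totals: 51, 32. Grand total N = 83.
Expected counts (row total × column total / N):
  Candidate A, Urban: 66×51/83 = 40.5542
  Candidate A, Rural: 66×32/83 = 25.4458
  Candidate B, Urban: 17×51/83 = 10.4458
  Candidate B, Rural: 17×32/83 = 6.5542
Contributions (O − E)²/E:
  (40 − 40.5542)²/40.5542 = 0.0076
  (26 − 25.4458)²/25.4458 = 0.0121
  (11 − 10.4458)²/10.4458 = 0.0294
  (6 − 6.5542)²/6.5542 = 0.0469
χ² = 0.0076 + 0.0121 + 0.0294 + 0.0469 = 0.096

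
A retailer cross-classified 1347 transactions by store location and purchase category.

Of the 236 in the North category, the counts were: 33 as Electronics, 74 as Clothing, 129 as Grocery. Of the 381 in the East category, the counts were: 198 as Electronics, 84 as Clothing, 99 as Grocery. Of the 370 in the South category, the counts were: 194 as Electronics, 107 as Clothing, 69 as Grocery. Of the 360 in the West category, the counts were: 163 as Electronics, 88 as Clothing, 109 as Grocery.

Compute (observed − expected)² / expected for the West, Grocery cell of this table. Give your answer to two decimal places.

0.00

Row total (West) = 360; column total (Grocery) = 406; N = 1347.
Expected count E = 360 × 406 / 1347 = 108.508.
Contribution = (O − E)²/E = (109 − 108.508)² / 108.508 = 0.00.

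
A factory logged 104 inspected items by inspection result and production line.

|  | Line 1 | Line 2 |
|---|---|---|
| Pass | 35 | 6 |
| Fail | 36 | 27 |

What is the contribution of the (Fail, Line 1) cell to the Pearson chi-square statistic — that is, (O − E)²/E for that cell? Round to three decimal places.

1.142

Row total (Fail) = 63; column total (Line 1) = 71; N = 104.
Expected count E = 63 × 71 / 104 = 43.0096.
Contribution = (O − E)²/E = (36 − 43.0096)² / 43.0096 = 1.142.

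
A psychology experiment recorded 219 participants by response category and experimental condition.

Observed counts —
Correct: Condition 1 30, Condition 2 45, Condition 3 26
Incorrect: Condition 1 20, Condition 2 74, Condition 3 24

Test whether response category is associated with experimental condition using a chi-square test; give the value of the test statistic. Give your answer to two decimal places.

7.88

Row totals: 101, 118. Column totals: 50, 119, 50. Grand total N = 219.
Expected counts (row total × column total / N):
  Correct, Condition 1: 101×50/219 = 23.059
  Correct, Condition 2: 101×119/219 = 54.881
  Correct, Condition 3: 101×50/219 = 23.059
  Incorrect, Condition 1: 118×50/219 = 26.941
  Incorrect, Condition 2: 118×119/219 = 64.119
  Incorrect, Condition 3: 118×50/219 = 26.941
Contributions (O − E)²/E:
  (30 − 23.059)²/23.059 = 2.0893
  (45 − 54.881)²/54.881 = 1.7790
  (26 − 23.059)²/23.059 = 0.3751
  (20 − 26.941)²/26.941 = 1.7883
  (74 − 64.119)²/64.119 = 1.5227
  (24 − 26.941)²/26.941 = 0.3211
χ² = 2.0893 + 1.7790 + 0.3751 + 1.7883 + 1.5227 + 0.3211 = 7.88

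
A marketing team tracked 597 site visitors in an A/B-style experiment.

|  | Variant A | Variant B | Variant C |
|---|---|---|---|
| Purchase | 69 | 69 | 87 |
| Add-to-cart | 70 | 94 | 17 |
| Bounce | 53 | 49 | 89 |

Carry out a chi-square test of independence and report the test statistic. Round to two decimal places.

Row totals: 225, 181, 191. Column totals: 192, 212, 193. Grand total N = 597.
Expected counts (row total × column total / N):
  Purchase, Variant A: 225×192/597 = 72.362
  Purchase, Variant B: 225×212/597 = 79.899
  Purchase, Variant C: 225×193/597 = 72.739
  Add-to-cart, Variant A: 181×192/597 = 58.211
  Add-to-cart, Variant B: 181×212/597 = 64.275
  Add-to-cart, Variant C: 181×193/597 = 58.514
  Bounce, Variant A: 191×192/597 = 61.427
  Bounce, Variant B: 191×212/597 = 67.826
  Bounce, Variant C: 191×193/597 = 61.747
Contributions (O − E)²/E:
  (69 − 72.362)²/72.362 = 0.1562
  (69 − 79.899)²/79.899 = 1.4867
  (87 − 72.739)²/72.739 = 2.7960
  (70 − 58.211)²/58.211 = 2.3875
  (94 − 64.275)²/64.275 = 13.7468
  (17 − 58.514)²/58.514 = 29.4530
  (53 − 61.427)²/61.427 = 1.1561
  (49 − 67.826)²/67.826 = 5.2254
  (89 − 61.747)²/61.747 = 12.0285
χ² = 0.1562 + 1.4867 + 2.7960 + 2.3875 + 13.7468 + 29.4530 + 1.1561 + 5.2254 + 12.0285 = 68.44

68.44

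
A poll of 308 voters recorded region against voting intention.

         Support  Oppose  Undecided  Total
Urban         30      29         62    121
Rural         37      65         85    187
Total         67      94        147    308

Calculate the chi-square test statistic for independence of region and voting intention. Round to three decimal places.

Grand total N = 308.
Expected counts (row total × column total / N):
  Urban, Support: 121×67/308 = 26.3214
  Urban, Oppose: 121×94/308 = 36.9286
  Urban, Undecided: 121×147/308 = 57.7500
  Rural, Support: 187×67/308 = 40.6786
  Rural, Oppose: 187×94/308 = 57.0714
  Rural, Undecided: 187×147/308 = 89.2500
Contributions (O − E)²/E:
  (30 − 26.3214)²/26.3214 = 0.5141
  (29 − 36.9286)²/36.9286 = 1.7023
  (62 − 57.7500)²/57.7500 = 0.3128
  (37 − 40.6786)²/40.6786 = 0.3327
  (65 − 57.0714)²/57.0714 = 1.1015
  (85 − 89.2500)²/89.2500 = 0.2024
χ² = 0.5141 + 1.7023 + 0.3128 + 0.3327 + 1.1015 + 0.2024 = 4.166

4.166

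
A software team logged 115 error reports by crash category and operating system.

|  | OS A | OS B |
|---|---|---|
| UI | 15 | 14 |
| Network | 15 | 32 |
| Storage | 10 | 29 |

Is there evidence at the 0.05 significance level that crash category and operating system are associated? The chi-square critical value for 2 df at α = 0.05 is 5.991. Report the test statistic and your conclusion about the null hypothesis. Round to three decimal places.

Row totals: 29, 47, 39. Column totals: 40, 75. Grand total N = 115.
Expected counts (row total × column total / N):
  UI, OS A: 29×40/115 = 10.0870
  UI, OS B: 29×75/115 = 18.9130
  Network, OS A: 47×40/115 = 16.3478
  Network, OS B: 47×75/115 = 30.6522
  Storage, OS A: 39×40/115 = 13.5652
  Storage, OS B: 39×75/115 = 25.4348
Contributions (O − E)²/E:
  (15 − 10.0870)²/10.0870 = 2.3929
  (14 − 18.9130)²/18.9130 = 1.2762
  (15 − 16.3478)²/16.3478 = 0.1111
  (32 − 30.6522)²/30.6522 = 0.0593
  (10 − 13.5652)²/13.5652 = 0.9370
  (29 − 25.4348)²/25.4348 = 0.4997
χ² = 2.3929 + 1.2762 + 0.1111 + 0.0593 + 0.9370 + 0.4997 = 5.276
df = (3−1)(2−1) = 2. Since 5.276 < 5.991, fail to reject the null hypothesis of independence at α = 0.05.

5.276; fail to reject H₀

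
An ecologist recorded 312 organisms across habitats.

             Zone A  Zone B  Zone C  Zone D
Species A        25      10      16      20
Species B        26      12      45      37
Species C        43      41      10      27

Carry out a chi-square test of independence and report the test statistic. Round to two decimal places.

Row totals: 71, 120, 121. Column totals: 94, 63, 71, 84. Grand total N = 312.
Expected counts (row total × column total / N):
  Species A, Zone A: 71×94/312 = 21.391
  Species A, Zone B: 71×63/312 = 14.337
  Species A, Zone C: 71×71/312 = 16.157
  Species A, Zone D: 71×84/312 = 19.115
  Species B, Zone A: 120×94/312 = 36.154
  Species B, Zone B: 120×63/312 = 24.231
  Species B, Zone C: 120×71/312 = 27.308
  Species B, Zone D: 120×84/312 = 32.308
  Species C, Zone A: 121×94/312 = 36.455
  Species C, Zone B: 121×63/312 = 24.433
  Species C, Zone C: 121×71/312 = 27.535
  Species C, Zone D: 121×84/312 = 32.577
Contributions (O − E)²/E:
  (25 − 21.391)²/21.391 = 0.6089
  (10 − 14.337)²/14.337 = 1.3120
  (16 − 16.157)²/16.157 = 0.0015
  (20 − 19.115)²/19.115 = 0.0410
  (26 − 36.154)²/36.154 = 2.8518
  (12 − 24.231)²/24.231 = 6.1738
  (45 − 27.308)²/27.308 = 11.4621
  (37 − 32.308)²/32.308 = 0.6814
  (43 − 36.455)²/36.455 = 1.1751
  (41 − 24.433)²/24.433 = 11.2334
  (10 − 27.535)²/27.535 = 11.1667
  (27 − 32.577)²/32.577 = 0.9548
χ² = 0.6089 + 1.3120 + 0.0015 + 0.0410 + 2.8518 + 6.1738 + 11.4621 + 0.6814 + 1.1751 + 11.2334 + 11.1667 + 0.9548 = 47.66

47.66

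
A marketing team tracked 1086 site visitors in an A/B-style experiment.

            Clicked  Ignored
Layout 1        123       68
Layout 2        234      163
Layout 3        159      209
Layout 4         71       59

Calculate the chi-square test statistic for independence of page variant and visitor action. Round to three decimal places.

Row totals: 191, 397, 368, 130. Column totals: 587, 499. Grand total N = 1086.
Expected counts (row total × column total / N):
  Layout 1, Clicked: 191×587/1086 = 103.2385
  Layout 1, Ignored: 191×499/1086 = 87.7615
  Layout 2, Clicked: 397×587/1086 = 214.5847
  Layout 2, Ignored: 397×499/1086 = 182.4153
  Layout 3, Clicked: 368×587/1086 = 198.9098
  Layout 3, Ignored: 368×499/1086 = 169.0902
  Layout 4, Clicked: 130×587/1086 = 70.2670
  Layout 4, Ignored: 130×499/1086 = 59.7330
Contributions (O − E)²/E:
  (123 − 103.2385)²/103.2385 = 3.7827
  (68 − 87.7615)²/87.7615 = 4.4498
  (234 − 214.5847)²/214.5847 = 1.7567
  (163 − 182.4153)²/182.4153 = 2.0665
  (159 − 198.9098)²/198.9098 = 8.0076
  (209 − 169.0902)²/169.0902 = 9.4198
  (71 − 70.2670)²/70.2670 = 0.0076
  (59 − 59.7330)²/59.7330 = 0.0090
χ² = 3.7827 + 4.4498 + 1.7567 + 2.0665 + 8.0076 + 9.4198 + 0.0076 + 0.0090 = 29.500

29.500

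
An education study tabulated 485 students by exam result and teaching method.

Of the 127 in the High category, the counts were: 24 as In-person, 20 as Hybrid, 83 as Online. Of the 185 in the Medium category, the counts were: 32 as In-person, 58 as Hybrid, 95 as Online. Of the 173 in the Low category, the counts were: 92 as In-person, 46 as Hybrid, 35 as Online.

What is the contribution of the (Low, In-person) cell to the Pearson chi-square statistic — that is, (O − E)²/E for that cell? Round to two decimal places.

29.12

Row total (Low) = 173; column total (In-person) = 148; N = 485.
Expected count E = 173 × 148 / 485 = 52.792.
Contribution = (O − E)²/E = (92 − 52.792)² / 52.792 = 29.12.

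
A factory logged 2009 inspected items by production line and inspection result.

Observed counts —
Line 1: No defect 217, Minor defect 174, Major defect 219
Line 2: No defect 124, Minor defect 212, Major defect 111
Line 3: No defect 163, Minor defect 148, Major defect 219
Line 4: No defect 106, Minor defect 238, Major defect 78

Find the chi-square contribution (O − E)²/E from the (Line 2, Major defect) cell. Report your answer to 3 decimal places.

Row total (Line 2) = 447; column total (Major defect) = 627; N = 2009.
Expected count E = 447 × 627 / 2009 = 139.5067.
Contribution = (O − E)²/E = (111 − 139.5067)² / 139.5067 = 5.825.

5.825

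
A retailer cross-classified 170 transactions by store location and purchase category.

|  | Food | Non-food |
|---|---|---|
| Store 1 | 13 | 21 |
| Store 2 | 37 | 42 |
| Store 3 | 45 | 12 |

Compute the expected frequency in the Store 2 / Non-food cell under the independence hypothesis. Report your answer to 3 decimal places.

34.853

Row total (Store 2) = 79; column total (Non-food) = 75; grand total N = 170.
Expected count = (row total × column total) / N = 79 × 75 / 170 = 34.853.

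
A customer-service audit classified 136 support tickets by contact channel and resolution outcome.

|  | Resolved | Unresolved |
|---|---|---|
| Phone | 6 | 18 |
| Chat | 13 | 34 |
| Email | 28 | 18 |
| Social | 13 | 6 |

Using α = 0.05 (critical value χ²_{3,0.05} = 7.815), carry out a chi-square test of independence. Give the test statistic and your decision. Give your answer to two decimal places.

18.51; reject H₀

Row totals: 24, 47, 46, 19. Column totals: 60, 76. Grand total N = 136.
Expected counts (row total × column total / N):
  Phone, Resolved: 24×60/136 = 10.588
  Phone, Unresolved: 24×76/136 = 13.412
  Chat, Resolved: 47×60/136 = 20.735
  Chat, Unresolved: 47×76/136 = 26.265
  Email, Resolved: 46×60/136 = 20.294
  Email, Unresolved: 46×76/136 = 25.706
  Social, Resolved: 19×60/136 = 8.382
  Social, Unresolved: 19×76/136 = 10.618
Contributions (O − E)²/E:
  (6 − 10.588)²/10.588 = 1.9881
  (18 − 13.412)²/13.412 = 1.5695
  (13 − 20.735)²/20.735 = 2.8855
  (34 − 26.265)²/26.265 = 2.2779
  (28 − 20.294)²/20.294 = 2.9261
  (18 − 25.706)²/25.706 = 2.3101
  (13 − 8.382)²/8.382 = 2.5443
  (6 − 10.618)²/10.618 = 2.0085
χ² = 1.9881 + 1.5695 + 2.8855 + 2.2779 + 2.9261 + 2.3101 + 2.5443 + 2.0085 = 18.51
df = (4−1)(2−1) = 3. Since 18.51 > 7.815, reject the null hypothesis of independence at α = 0.05.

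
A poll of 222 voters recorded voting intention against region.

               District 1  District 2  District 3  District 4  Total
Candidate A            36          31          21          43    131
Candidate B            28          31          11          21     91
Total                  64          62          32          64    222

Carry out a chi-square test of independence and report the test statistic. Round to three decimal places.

Grand total N = 222.
Expected counts (row total × column total / N):
  Candidate A, District 1: 131×64/222 = 37.7658
  Candidate A, District 2: 131×62/222 = 36.5856
  Candidate A, District 3: 131×32/222 = 18.8829
  Candidate A, District 4: 131×64/222 = 37.7658
  Candidate B, District 1: 91×64/222 = 26.2342
  Candidate B, District 2: 91×62/222 = 25.4144
  Candidate B, District 3: 91×32/222 = 13.1171
  Candidate B, District 4: 91×64/222 = 26.2342
Contributions (O − E)²/E:
  (36 − 37.7658)²/37.7658 = 0.0826
  (31 − 36.5856)²/36.5856 = 0.8528
  (21 − 18.8829)²/18.8829 = 0.2374
  (43 − 37.7658)²/37.7658 = 0.7254
  (28 − 26.2342)²/26.2342 = 0.1189
  (31 − 25.4144)²/25.4144 = 1.2276
  (11 − 13.1171)²/13.1171 = 0.3417
  (21 − 26.2342)²/26.2342 = 1.0443
χ² = 0.0826 + 0.8528 + 0.2374 + 0.7254 + 0.1189 + 1.2276 + 0.3417 + 1.0443 = 4.631

4.631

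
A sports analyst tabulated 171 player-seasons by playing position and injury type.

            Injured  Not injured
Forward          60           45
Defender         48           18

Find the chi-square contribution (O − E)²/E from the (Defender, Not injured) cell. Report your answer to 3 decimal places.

1.640

Row total (Defender) = 66; column total (Not injured) = 63; N = 171.
Expected count E = 66 × 63 / 171 = 24.3158.
Contribution = (O − E)²/E = (18 − 24.3158)² / 24.3158 = 1.640.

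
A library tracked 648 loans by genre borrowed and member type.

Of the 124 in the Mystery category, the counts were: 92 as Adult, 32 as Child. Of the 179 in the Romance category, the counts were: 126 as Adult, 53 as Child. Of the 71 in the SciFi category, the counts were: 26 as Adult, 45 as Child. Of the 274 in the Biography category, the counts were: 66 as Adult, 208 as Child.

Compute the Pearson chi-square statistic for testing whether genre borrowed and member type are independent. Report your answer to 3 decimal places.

Row totals: 124, 179, 71, 274. Column totals: 310, 338. Grand total N = 648.
Expected counts (row total × column total / N):
  Mystery, Adult: 124×310/648 = 59.32099
  Mystery, Child: 124×338/648 = 64.67901
  Romance, Adult: 179×310/648 = 85.63272
  Romance, Child: 179×338/648 = 93.36728
  SciFi, Adult: 71×310/648 = 33.96605
  SciFi, Child: 71×338/648 = 37.03395
  Biography, Adult: 274×310/648 = 131.08025
  Biography, Child: 274×338/648 = 142.91975
Contributions (O − E)²/E:
  (92 − 59.32099)²/59.32099 = 18.0024
  (32 − 64.67901)²/64.67901 = 16.5110
  (126 − 85.63272)²/85.63272 = 19.0291
  (53 − 93.36728)²/93.36728 = 17.4528
  (26 − 33.96605)²/33.96605 = 1.8683
  (45 − 37.03395)²/37.03395 = 1.7135
  (66 − 131.08025)²/131.08025 = 32.3118
  (208 − 142.91975)²/142.91975 = 29.6351
χ² = 18.0024 + 16.5110 + 19.0291 + 17.4528 + 1.8683 + 1.7135 + 32.3118 + 29.6351 = 136.524

136.524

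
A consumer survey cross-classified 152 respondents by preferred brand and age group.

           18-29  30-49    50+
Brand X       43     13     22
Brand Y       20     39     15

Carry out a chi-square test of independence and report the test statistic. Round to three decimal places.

Row totals: 78, 74. Column totals: 63, 52, 37. Grand total N = 152.
Expected counts (row total × column total / N):
  Brand X, 18-29: 78×63/152 = 32.3289
  Brand X, 30-49: 78×52/152 = 26.6842
  Brand X, 50+: 78×37/152 = 18.9868
  Brand Y, 18-29: 74×63/152 = 30.6711
  Brand Y, 30-49: 74×52/152 = 25.3158
  Brand Y, 50+: 74×37/152 = 18.0132
Contributions (O − E)²/E:
  (43 − 32.3289)²/32.3289 = 3.5223
  (13 − 26.6842)²/26.6842 = 7.0175
  (22 − 18.9868)²/18.9868 = 0.4782
  (20 − 30.6711)²/30.6711 = 3.7127
  (39 − 25.3158)²/25.3158 = 7.3969
  (15 − 18.0132)²/18.0132 = 0.5040
χ² = 3.5223 + 7.0175 + 0.4782 + 3.7127 + 7.3969 + 0.5040 = 22.632

22.632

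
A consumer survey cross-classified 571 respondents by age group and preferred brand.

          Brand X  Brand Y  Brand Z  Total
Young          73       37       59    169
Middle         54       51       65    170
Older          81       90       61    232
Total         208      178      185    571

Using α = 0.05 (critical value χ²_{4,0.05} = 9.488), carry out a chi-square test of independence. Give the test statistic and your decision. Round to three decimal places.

17.136; reject H₀

Grand total N = 571.
Expected counts (row total × column total / N):
  Young, Brand X: 169×208/571 = 61.5622
  Young, Brand Y: 169×178/571 = 52.6830
  Young, Brand Z: 169×185/571 = 54.7548
  Middle, Brand X: 170×208/571 = 61.9264
  Middle, Brand Y: 170×178/571 = 52.9947
  Middle, Brand Z: 170×185/571 = 55.0788
  Older, Brand X: 232×208/571 = 84.5114
  Older, Brand Y: 232×178/571 = 72.3222
  Older, Brand Z: 232×185/571 = 75.1664
Contributions (O − E)²/E:
  (73 − 61.5622)²/61.5622 = 2.1251
  (37 − 52.6830)²/52.6830 = 4.6686
  (59 − 54.7548)²/54.7548 = 0.3291
  (54 − 61.9264)²/61.9264 = 1.0146
  (51 − 52.9947)²/52.9947 = 0.0751
  (65 − 55.0788)²/55.0788 = 1.7871
  (81 − 84.5114)²/84.5114 = 0.1459
  (90 − 72.3222)²/72.3222 = 4.3210
  (61 − 75.1664)²/75.1664 = 2.6699
χ² = 2.1251 + 4.6686 + 0.3291 + 1.0146 + 0.0751 + 1.7871 + 0.1459 + 4.3210 + 2.6699 = 17.136
df = (3−1)(3−1) = 4. Since 17.136 > 9.488, reject the null hypothesis of independence at α = 0.05.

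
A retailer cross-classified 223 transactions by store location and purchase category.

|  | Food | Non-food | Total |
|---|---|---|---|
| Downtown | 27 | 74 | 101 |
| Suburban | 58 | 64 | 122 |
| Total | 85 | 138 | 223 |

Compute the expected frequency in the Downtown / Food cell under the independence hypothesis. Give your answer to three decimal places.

Row total (Downtown) = 101; column total (Food) = 85; grand total N = 223.
Expected count = (row total × column total) / N = 101 × 85 / 223 = 38.498.

38.498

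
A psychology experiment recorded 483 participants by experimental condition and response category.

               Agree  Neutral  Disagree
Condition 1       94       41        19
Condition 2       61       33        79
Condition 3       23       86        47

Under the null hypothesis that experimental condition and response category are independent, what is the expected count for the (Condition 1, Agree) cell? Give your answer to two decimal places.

Row total (Condition 1) = 154; column total (Agree) = 178; grand total N = 483.
Expected count = (row total × column total) / N = 154 × 178 / 483 = 56.75.

56.75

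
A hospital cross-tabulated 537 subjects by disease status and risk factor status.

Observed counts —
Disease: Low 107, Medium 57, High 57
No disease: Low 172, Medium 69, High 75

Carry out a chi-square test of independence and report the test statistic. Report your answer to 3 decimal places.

1.997

Row totals: 221, 316. Column totals: 279, 126, 132. Grand total N = 537.
Expected counts (row total × column total / N):
  Disease, Low: 221×279/537 = 114.8212
  Disease, Medium: 221×126/537 = 51.8547
  Disease, High: 221×132/537 = 54.3240
  No disease, Low: 316×279/537 = 164.1788
  No disease, Medium: 316×126/537 = 74.1453
  No disease, High: 316×132/537 = 77.6760
Contributions (O − E)²/E:
  (107 − 114.8212)²/114.8212 = 0.5328
  (57 − 51.8547)²/51.8547 = 0.5105
  (57 − 54.3240)²/54.3240 = 0.1318
  (172 − 164.1788)²/164.1788 = 0.3726
  (69 − 74.1453)²/74.1453 = 0.3571
  (75 − 77.6760)²/77.6760 = 0.0922
χ² = 0.5328 + 0.5105 + 0.1318 + 0.3726 + 0.3571 + 0.0922 = 1.997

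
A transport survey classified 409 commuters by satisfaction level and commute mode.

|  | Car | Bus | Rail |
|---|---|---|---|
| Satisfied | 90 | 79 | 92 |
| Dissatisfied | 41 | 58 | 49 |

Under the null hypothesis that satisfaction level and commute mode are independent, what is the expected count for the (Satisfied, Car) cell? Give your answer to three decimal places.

83.597

Row total (Satisfied) = 261; column total (Car) = 131; grand total N = 409.
Expected count = (row total × column total) / N = 261 × 131 / 409 = 83.597.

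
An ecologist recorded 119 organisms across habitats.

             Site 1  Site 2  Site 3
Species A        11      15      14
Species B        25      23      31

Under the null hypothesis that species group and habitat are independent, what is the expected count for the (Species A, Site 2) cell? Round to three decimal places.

12.773

Row total (Species A) = 40; column total (Site 2) = 38; grand total N = 119.
Expected count = (row total × column total) / N = 40 × 38 / 119 = 12.773.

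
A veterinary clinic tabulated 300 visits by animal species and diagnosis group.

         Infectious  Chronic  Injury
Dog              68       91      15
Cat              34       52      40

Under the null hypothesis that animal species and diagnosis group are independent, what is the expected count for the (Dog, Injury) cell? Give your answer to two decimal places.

Row total (Dog) = 174; column total (Injury) = 55; grand total N = 300.
Expected count = (row total × column total) / N = 174 × 55 / 300 = 31.90.

31.90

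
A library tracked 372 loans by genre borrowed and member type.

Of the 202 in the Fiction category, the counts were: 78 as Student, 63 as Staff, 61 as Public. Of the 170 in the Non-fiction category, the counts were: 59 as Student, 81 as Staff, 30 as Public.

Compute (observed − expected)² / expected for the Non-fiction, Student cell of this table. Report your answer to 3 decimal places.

Row total (Non-fiction) = 170; column total (Student) = 137; N = 372.
Expected count E = 170 × 137 / 372 = 62.6075.
Contribution = (O − E)²/E = (59 − 62.6075)² / 62.6075 = 0.208.

0.208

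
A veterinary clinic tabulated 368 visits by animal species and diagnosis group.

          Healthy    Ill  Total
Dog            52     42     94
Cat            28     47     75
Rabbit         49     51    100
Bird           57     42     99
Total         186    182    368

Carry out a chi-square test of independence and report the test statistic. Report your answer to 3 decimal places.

Grand total N = 368.
Expected counts (row total × column total / N):
  Dog, Healthy: 94×186/368 = 47.51087
  Dog, Ill: 94×182/368 = 46.48913
  Cat, Healthy: 75×186/368 = 37.90761
  Cat, Ill: 75×182/368 = 37.09239
  Rabbit, Healthy: 100×186/368 = 50.54348
  Rabbit, Ill: 100×182/368 = 49.45652
  Bird, Healthy: 99×186/368 = 50.03804
  Bird, Ill: 99×182/368 = 48.96196
Contributions (O − E)²/E:
  (52 − 47.51087)²/47.51087 = 0.4242
  (42 − 46.48913)²/46.48913 = 0.4335
  (28 − 37.90761)²/37.90761 = 2.5895
  (47 − 37.09239)²/37.09239 = 2.6464
  (49 − 50.54348)²/50.54348 = 0.0471
  (51 − 49.45652)²/49.45652 = 0.0482
  (57 − 50.03804)²/50.03804 = 0.9686
  (42 − 48.96196)²/48.96196 = 0.9899
χ² = 0.4242 + 0.4335 + 2.5895 + 2.6464 + 0.0471 + 0.0482 + 0.9686 + 0.9899 = 8.147

8.147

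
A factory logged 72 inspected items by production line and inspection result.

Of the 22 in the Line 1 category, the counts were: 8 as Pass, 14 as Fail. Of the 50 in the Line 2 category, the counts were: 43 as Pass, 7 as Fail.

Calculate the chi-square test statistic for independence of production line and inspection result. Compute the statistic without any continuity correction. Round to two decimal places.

Row totals: 22, 50. Column totals: 51, 21. Grand total N = 72.
Expected counts (row total × column total / N):
  Line 1, Pass: 22×51/72 = 15.583
  Line 1, Fail: 22×21/72 = 6.417
  Line 2, Pass: 50×51/72 = 35.417
  Line 2, Fail: 50×21/72 = 14.583
Contributions (O − E)²/E:
  (8 − 15.583)²/15.583 = 3.6900
  (14 − 6.417)²/6.417 = 8.9609
  (43 − 35.417)²/35.417 = 1.6236
  (7 − 14.583)²/14.583 = 3.9431
χ² = 3.6900 + 8.9609 + 1.6236 + 3.9431 = 18.22

18.22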